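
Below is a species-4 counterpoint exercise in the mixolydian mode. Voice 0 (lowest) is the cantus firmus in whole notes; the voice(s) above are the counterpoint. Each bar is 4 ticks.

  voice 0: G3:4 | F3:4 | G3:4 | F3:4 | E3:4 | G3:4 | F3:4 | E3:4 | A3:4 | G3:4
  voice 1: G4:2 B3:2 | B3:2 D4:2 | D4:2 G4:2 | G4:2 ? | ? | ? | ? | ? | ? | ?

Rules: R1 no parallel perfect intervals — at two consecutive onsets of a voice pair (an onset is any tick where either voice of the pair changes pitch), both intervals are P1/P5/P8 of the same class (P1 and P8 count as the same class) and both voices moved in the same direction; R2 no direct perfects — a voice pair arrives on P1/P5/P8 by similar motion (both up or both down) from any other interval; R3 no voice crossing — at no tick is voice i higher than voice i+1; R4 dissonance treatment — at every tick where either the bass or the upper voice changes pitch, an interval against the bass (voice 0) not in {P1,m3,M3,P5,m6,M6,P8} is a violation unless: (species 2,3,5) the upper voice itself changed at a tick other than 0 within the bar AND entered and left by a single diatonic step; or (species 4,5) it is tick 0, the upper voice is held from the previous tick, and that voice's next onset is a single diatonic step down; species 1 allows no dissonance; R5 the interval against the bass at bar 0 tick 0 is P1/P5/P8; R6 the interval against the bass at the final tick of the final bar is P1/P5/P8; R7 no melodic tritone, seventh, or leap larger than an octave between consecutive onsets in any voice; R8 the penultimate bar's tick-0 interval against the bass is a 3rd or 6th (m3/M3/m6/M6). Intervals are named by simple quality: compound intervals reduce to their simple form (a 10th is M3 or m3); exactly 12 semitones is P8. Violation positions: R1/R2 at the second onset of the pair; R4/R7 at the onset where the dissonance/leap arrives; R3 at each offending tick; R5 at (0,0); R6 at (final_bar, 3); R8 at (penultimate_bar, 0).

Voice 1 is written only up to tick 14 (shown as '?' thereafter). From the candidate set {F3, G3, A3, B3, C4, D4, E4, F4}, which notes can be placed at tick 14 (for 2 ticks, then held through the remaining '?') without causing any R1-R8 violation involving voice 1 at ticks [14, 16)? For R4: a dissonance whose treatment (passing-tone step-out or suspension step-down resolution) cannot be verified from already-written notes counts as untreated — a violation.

{C4, D4, F4}

F3: violates R7
G3: violates R4
A3: violates R7
B3: violates R4
C4: legal
D4: legal
E4: violates R4
F4: legal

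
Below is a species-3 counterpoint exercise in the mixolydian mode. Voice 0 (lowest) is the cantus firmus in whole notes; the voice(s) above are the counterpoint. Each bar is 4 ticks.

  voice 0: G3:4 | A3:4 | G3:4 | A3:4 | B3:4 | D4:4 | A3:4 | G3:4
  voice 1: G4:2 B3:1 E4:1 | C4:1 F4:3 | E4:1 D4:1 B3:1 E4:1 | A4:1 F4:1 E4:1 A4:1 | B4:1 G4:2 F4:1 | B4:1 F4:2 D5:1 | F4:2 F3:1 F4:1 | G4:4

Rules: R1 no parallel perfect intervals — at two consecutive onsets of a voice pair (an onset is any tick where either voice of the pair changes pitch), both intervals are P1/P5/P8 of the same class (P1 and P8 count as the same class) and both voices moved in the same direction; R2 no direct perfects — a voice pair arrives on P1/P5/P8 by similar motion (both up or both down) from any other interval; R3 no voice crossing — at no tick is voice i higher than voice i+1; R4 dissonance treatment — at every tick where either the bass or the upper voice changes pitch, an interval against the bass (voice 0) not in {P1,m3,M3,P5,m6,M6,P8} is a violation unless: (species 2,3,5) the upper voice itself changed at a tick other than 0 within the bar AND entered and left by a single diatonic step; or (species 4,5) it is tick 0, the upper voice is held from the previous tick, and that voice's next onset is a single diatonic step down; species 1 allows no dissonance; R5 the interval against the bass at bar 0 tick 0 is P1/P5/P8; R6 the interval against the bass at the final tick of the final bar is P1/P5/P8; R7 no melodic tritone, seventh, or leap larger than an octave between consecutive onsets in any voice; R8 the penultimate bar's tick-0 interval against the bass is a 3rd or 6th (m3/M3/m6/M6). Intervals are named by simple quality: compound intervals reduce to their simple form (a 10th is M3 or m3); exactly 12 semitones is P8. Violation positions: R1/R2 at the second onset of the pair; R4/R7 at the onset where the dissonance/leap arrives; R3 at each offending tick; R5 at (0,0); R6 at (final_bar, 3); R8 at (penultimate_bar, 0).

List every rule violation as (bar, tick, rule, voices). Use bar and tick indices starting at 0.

bar 0: v0=G3 v1=G4 downbeat P8
bar 1: v0=A3 v1=C4 downbeat m3
bar 2: v0=G3 v1=E4 downbeat M6
bar 3: v0=A3 v1=A4 downbeat P8
bar 4: v0=B3 v1=B4 downbeat P8
bar 5: v0=D4 v1=B4 downbeat M6
bar 6: v0=A3 v1=F4 downbeat m6
bar 7: v0=G3 v1=G4 downbeat P8
  -> R2 @ bar 3 tick 0 v(0, 1): G3/E4 M6 -> A3/A4 P8 similar
  -> R1 @ bar 4 tick 0 v(0, 1): A3/A4 P8 -> B3/B4 P8 similar
  -> R4 @ bar 4 tick 3 v(0, 1): B3/F4 TT untreated
  -> R7 @ bar 5 tick 0 v(1,): F4->B4 leap 6st
  -> R7 @ bar 5 tick 1 v(1,): B4->F4 leap 6st
  -> R3 @ bar 6 tick 2 v(0, 1): A3 above F3

(3, 0, R2, (0, 1))
(4, 0, R1, (0, 1))
(4, 3, R4, (0, 1))
(5, 0, R7, (1,))
(5, 1, R7, (1,))
(6, 2, R3, (0, 1))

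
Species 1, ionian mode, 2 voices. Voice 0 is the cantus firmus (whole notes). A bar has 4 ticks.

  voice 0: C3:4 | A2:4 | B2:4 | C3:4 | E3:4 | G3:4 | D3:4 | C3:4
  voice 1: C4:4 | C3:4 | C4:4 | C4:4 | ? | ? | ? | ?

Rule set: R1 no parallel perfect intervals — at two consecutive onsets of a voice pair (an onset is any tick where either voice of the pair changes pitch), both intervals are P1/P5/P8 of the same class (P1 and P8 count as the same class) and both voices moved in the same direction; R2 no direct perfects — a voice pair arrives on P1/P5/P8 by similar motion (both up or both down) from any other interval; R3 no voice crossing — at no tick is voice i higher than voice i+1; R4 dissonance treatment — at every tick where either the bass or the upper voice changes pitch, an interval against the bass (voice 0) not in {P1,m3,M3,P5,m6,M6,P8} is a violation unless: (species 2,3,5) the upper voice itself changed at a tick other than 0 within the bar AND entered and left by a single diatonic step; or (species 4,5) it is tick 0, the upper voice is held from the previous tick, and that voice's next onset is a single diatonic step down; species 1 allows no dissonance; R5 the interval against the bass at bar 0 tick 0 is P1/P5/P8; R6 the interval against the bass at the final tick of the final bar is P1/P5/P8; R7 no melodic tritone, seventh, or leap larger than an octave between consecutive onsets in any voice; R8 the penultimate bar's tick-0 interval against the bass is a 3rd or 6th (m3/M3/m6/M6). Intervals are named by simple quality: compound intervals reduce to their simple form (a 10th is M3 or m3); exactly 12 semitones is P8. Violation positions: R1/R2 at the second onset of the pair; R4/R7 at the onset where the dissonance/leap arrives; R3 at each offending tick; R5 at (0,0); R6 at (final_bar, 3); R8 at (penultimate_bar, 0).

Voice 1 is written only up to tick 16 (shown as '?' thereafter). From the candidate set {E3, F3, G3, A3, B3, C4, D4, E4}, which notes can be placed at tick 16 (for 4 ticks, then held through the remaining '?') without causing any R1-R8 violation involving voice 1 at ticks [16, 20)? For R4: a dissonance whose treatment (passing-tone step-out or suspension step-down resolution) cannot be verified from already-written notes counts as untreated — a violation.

{B3, C4, E3, G3}

E3: legal
F3: violates R4
G3: legal
A3: violates R4
B3: legal
C4: legal
D4: violates R4
E4: violates R1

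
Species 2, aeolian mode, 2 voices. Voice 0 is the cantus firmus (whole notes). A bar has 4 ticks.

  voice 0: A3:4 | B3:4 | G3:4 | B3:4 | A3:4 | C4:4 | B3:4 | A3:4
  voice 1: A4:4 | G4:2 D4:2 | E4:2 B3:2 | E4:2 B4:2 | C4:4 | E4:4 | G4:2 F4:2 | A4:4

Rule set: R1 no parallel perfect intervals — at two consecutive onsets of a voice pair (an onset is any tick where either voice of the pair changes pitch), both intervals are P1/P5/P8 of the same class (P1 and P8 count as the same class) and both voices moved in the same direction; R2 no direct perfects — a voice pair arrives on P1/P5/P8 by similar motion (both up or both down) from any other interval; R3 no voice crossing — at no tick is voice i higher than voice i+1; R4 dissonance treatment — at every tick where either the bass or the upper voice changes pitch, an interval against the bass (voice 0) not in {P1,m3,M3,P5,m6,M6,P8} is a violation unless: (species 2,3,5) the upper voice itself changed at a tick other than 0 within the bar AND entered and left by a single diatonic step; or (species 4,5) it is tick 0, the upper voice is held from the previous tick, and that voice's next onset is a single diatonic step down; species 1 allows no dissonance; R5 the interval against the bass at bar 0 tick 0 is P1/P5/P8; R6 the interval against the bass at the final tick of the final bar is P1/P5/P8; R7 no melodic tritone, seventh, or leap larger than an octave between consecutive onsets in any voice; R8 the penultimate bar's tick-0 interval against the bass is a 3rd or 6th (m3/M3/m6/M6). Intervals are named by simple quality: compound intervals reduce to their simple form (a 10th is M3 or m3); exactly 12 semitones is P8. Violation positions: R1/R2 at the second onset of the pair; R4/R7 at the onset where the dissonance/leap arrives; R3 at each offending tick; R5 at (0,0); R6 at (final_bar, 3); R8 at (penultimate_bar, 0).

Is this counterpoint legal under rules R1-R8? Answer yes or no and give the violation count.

No (3 violations)

bar 0: v0=A3 v1=A4 (P8)
bar 1: v0=B3 v1=G4 (m6)
bar 2: v0=G3 v1=E4 (M6)
bar 3: v0=B3 v1=E4 (P4)
bar 4: v0=A3 v1=C4 (m3)
bar 5: v0=C4 v1=E4 (M3)
bar 6: v0=B3 v1=G4 (m6)
bar 7: v0=A3 v1=A4 (P8)
  R4 @ bar3.0: B3/E4 P4 untreated
  R7 @ bar4.0: B4->C4 leap 11st
  R4 @ bar6.2: B3/F4 TT untreated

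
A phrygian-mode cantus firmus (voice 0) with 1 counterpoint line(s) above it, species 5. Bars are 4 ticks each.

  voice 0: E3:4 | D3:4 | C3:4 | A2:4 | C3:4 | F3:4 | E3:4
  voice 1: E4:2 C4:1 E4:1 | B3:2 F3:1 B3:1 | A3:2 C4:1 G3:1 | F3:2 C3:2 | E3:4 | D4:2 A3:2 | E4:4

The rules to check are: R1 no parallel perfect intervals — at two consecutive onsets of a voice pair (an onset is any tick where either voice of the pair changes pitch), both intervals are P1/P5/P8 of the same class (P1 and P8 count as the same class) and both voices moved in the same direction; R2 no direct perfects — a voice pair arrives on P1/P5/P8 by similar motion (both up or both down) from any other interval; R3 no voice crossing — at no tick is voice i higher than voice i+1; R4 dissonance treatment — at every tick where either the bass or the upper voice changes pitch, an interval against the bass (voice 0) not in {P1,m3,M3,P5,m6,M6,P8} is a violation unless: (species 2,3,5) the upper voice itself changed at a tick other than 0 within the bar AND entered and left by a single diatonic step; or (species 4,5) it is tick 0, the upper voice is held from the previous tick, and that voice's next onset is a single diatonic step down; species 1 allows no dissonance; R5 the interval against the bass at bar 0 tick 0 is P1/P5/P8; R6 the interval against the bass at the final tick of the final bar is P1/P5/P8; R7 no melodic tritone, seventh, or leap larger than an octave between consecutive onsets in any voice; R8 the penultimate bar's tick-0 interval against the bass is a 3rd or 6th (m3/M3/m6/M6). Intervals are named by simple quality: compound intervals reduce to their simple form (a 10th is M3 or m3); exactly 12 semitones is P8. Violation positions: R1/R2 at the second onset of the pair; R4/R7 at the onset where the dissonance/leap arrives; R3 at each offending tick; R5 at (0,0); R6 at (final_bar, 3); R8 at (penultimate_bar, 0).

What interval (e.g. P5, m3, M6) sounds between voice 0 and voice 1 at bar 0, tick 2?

m6

voice 0=E3 voice 1=C4 -> m6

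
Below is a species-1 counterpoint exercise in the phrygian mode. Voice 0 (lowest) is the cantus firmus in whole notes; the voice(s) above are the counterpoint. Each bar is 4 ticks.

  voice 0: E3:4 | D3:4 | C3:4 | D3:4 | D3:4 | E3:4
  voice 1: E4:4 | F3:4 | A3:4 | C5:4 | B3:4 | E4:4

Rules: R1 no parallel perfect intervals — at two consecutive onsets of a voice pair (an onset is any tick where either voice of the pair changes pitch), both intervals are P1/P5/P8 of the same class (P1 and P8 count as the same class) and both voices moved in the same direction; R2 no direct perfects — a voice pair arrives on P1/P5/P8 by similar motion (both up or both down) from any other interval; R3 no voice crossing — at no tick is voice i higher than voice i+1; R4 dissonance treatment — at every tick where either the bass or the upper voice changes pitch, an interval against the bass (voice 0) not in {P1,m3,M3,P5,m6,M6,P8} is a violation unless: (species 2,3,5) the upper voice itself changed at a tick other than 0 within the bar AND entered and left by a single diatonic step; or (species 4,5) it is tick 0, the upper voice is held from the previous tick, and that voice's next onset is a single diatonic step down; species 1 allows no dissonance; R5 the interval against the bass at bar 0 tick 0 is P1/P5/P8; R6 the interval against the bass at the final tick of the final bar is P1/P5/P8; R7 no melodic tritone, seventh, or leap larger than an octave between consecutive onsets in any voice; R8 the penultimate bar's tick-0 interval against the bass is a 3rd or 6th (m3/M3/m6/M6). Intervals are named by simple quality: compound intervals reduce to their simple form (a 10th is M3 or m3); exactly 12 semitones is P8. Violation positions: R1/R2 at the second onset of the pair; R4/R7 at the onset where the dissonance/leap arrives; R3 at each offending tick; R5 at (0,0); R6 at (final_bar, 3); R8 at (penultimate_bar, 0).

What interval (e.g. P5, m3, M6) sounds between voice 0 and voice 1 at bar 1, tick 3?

m3

voice 0=D3 voice 1=F3 -> m3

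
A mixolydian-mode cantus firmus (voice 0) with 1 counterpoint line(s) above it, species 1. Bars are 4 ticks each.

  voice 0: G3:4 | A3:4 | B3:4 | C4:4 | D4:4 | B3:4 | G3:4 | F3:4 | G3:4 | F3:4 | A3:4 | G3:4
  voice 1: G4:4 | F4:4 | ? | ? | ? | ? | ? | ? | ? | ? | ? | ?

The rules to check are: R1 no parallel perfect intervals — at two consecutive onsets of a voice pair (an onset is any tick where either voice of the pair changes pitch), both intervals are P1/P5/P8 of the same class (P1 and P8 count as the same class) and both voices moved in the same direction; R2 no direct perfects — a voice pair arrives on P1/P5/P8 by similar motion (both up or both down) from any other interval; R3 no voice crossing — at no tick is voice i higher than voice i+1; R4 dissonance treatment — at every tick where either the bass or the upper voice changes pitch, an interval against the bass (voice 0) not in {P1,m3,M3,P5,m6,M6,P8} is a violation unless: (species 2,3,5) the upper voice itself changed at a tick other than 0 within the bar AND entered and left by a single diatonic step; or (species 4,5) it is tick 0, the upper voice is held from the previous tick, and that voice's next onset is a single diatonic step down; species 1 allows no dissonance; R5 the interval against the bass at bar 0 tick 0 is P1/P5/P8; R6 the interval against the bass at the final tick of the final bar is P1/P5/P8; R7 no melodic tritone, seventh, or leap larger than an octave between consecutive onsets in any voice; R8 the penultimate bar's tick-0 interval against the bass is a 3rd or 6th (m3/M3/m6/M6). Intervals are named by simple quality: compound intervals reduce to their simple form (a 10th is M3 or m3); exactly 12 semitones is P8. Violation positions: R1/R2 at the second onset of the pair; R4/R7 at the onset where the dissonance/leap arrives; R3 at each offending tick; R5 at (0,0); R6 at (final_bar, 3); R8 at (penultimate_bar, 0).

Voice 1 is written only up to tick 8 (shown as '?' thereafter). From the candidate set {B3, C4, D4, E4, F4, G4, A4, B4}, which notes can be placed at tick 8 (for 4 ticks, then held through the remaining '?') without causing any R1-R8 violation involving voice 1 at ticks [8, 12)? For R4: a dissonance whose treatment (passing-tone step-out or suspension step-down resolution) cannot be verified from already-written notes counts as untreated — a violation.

{D4, G4}

B3: violates R7
C4: violates R4
D4: legal
E4: violates R4
F4: violates R4
G4: legal
A4: violates R4
B4: violates R2,R7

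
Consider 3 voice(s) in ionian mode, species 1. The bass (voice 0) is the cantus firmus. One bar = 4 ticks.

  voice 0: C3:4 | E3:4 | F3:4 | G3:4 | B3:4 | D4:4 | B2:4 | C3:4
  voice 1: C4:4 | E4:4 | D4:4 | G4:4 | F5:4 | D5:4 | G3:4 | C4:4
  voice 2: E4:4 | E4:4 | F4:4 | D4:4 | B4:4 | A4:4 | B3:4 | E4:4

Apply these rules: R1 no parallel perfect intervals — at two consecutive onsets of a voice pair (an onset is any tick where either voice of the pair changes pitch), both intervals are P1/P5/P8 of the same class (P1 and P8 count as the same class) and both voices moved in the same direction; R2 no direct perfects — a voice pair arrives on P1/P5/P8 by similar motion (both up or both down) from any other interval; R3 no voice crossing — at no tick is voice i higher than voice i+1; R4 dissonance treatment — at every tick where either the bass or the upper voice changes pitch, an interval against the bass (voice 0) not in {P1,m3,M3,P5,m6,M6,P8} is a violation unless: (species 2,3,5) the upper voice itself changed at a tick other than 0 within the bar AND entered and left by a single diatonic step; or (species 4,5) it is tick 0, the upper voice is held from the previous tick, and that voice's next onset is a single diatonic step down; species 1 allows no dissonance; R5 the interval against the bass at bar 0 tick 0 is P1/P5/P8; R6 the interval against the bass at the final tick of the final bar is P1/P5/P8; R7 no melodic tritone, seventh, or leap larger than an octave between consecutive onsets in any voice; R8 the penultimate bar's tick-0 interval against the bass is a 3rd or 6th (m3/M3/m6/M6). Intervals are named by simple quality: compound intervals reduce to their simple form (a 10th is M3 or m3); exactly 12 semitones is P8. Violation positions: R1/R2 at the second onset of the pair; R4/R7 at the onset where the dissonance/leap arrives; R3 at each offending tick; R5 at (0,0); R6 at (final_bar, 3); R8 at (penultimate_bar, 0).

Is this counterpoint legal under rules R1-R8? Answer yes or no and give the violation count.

bar 0: v0=C3 v1=C4 v2=E4 (M3)
bar 1: v0=E3 v1=E4 v2=E4 (P8)
bar 2: v0=F3 v1=D4 v2=F4 (P8)
bar 3: v0=G3 v1=G4 v2=D4 (P5)
bar 4: v0=B3 v1=F5 v2=B4 (P8)
bar 5: v0=D4 v1=D5 v2=A4 (P5)
bar 6: v0=B2 v1=G3 v2=B3 (P8)
bar 7: v0=C3 v1=C4 v2=E4 (M3)
  R5 @ bar0.0: opens on M3
  R1 @ bar1.0: C3/C4 P8 -> E3/E4 P8 similar
  R1 @ bar2.0: E3/E4 P8 -> F3/F4 P8 similar
  R2 @ bar3.0: F3/D4 M6 -> G3/G4 P8 similar
  R3 @ bar3.0: G4 above D4
  R3 @ bar3.1: G4 above D4
  R3 @ bar3.2: G4 above D4
  R3 @ bar3.3: G4 above D4
  R2 @ bar4.0: G3/D4 P5 -> B3/B4 P8 similar
  R3 @ bar4.0: F5 above B4
  R4 @ bar4.0: B3/F5 TT untreated
  R7 @ bar4.0: G4->F5 leap 10st
  R3 @ bar4.1: F5 above B4
  R3 @ bar4.2: F5 above B4
  R3 @ bar4.3: F5 above B4
  R3 @ bar5.0: D5 above A4
  R3 @ bar5.1: D5 above A4
  R3 @ bar5.2: D5 above A4
  R3 @ bar5.3: D5 above A4
  R2 @ bar6.0: D4/A4 P5 -> B2/B3 P8 similar
  R7 @ bar6.0: D4->B2 leap 15st
  R7 @ bar6.0: D5->G3 leap 19st
  R7 @ bar6.0: A4->B3 leap 10st
  R8 @ bar6.0: penult P8 not 3rd/6th
  R2 @ bar7.0: B2/G3 m6 -> C3/C4 P8 similar
  R6 @ bar7.3: closes on M3

No (26 violations)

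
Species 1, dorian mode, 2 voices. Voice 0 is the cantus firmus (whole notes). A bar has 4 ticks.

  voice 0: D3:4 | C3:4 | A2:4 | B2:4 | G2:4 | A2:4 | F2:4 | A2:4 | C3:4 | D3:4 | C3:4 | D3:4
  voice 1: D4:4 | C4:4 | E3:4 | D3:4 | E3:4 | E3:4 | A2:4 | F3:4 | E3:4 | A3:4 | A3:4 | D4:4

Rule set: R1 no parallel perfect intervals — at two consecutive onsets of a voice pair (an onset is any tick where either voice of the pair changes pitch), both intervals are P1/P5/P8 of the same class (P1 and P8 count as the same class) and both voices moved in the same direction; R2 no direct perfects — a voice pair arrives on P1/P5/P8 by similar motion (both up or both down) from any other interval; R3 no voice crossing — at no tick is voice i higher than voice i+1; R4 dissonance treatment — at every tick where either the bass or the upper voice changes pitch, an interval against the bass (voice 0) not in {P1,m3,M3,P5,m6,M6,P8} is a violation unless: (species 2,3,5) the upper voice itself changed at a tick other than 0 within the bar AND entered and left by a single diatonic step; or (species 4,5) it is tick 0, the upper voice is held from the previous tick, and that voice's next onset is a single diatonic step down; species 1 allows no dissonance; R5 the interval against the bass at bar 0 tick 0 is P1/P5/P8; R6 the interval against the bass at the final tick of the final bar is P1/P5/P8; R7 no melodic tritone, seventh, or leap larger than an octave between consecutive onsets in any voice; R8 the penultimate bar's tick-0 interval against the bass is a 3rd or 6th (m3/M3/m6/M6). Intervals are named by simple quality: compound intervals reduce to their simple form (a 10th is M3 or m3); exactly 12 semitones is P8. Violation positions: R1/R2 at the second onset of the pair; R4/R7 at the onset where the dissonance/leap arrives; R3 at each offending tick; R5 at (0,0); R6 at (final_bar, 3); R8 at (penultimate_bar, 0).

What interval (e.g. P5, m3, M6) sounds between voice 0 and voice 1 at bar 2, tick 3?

voice 0=A2 voice 1=E3 -> P5

P5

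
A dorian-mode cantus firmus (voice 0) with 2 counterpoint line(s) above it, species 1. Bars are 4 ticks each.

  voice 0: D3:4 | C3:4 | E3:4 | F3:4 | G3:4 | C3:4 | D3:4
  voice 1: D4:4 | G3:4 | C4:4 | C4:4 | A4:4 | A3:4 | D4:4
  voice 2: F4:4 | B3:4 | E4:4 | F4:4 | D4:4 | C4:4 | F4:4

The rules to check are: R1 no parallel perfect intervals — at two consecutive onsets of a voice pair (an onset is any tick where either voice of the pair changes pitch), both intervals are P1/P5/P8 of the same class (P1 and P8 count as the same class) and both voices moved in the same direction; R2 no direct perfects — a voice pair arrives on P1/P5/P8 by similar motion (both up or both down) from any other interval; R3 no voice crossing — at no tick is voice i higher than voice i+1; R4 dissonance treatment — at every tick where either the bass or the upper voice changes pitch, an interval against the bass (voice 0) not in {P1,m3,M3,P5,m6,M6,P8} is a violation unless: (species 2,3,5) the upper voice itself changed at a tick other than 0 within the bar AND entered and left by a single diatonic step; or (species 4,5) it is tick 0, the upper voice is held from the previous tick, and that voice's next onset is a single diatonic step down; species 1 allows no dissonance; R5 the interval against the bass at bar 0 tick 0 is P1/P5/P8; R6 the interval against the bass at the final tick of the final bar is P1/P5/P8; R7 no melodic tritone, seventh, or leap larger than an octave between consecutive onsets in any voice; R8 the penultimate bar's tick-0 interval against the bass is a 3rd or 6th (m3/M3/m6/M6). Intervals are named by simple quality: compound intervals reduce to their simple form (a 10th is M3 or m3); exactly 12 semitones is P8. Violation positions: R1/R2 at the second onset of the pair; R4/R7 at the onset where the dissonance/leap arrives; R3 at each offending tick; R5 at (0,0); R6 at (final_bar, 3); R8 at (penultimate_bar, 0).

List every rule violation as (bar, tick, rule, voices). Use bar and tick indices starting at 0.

bar 0: v0=D3 v1=D4 v2=F4 downbeat m3
bar 1: v0=C3 v1=G3 v2=B3 downbeat M7
bar 2: v0=E3 v1=C4 v2=E4 downbeat P8
bar 3: v0=F3 v1=C4 v2=F4 downbeat P8
bar 4: v0=G3 v1=A4 v2=D4 downbeat P5
bar 5: v0=C3 v1=A3 v2=C4 downbeat P8
bar 6: v0=D3 v1=D4 v2=F4 downbeat m3
  -> R5 @ bar 0 tick 0 v(0, 2): opens on m3
  -> R2 @ bar 1 tick 0 v(0, 1): D3/D4 P8 -> C3/G3 P5 similar
  -> R4 @ bar 1 tick 0 v(0, 2): C3/B3 M7 untreated
  -> R7 @ bar 1 tick 0 v(2,): F4->B3 leap 6st
  -> R2 @ bar 2 tick 0 v(0, 2): C3/B3 M7 -> E3/E4 P8 similar
  -> R1 @ bar 3 tick 0 v(0, 2): E3/E4 P8 -> F3/F4 P8 similar
  -> R3 @ bar 4 tick 0 v(1, 2): A4 above D4
  -> R4 @ bar 4 tick 0 v(0, 1): G3/A4 M2 untreated
  -> R3 @ bar 4 tick 1 v(1, 2): A4 above D4
  -> R3 @ bar 4 tick 2 v(1, 2): A4 above D4
  -> R3 @ bar 4 tick 3 v(1, 2): A4 above D4
  -> R2 @ bar 5 tick 0 v(0, 2): G3/D4 P5 -> C3/C4 P8 similar
  -> R8 @ bar 5 tick 0 v(0, 2): penult P8 not 3rd/6th
  -> R2 @ bar 6 tick 0 v(0, 1): C3/A3 M6 -> D3/D4 P8 similar
  -> R6 @ bar 6 tick 3 v(0, 2): closes on m3

(0, 0, R5, (0, 2))
(1, 0, R2, (0, 1))
(1, 0, R4, (0, 2))
(1, 0, R7, (2,))
(2, 0, R2, (0, 2))
(3, 0, R1, (0, 2))
(4, 0, R3, (1, 2))
(4, 0, R4, (0, 1))
(4, 1, R3, (1, 2))
(4, 2, R3, (1, 2))
(4, 3, R3, (1, 2))
(5, 0, R2, (0, 2))
(5, 0, R8, (0, 2))
(6, 0, R2, (0, 1))
(6, 3, R6, (0, 2))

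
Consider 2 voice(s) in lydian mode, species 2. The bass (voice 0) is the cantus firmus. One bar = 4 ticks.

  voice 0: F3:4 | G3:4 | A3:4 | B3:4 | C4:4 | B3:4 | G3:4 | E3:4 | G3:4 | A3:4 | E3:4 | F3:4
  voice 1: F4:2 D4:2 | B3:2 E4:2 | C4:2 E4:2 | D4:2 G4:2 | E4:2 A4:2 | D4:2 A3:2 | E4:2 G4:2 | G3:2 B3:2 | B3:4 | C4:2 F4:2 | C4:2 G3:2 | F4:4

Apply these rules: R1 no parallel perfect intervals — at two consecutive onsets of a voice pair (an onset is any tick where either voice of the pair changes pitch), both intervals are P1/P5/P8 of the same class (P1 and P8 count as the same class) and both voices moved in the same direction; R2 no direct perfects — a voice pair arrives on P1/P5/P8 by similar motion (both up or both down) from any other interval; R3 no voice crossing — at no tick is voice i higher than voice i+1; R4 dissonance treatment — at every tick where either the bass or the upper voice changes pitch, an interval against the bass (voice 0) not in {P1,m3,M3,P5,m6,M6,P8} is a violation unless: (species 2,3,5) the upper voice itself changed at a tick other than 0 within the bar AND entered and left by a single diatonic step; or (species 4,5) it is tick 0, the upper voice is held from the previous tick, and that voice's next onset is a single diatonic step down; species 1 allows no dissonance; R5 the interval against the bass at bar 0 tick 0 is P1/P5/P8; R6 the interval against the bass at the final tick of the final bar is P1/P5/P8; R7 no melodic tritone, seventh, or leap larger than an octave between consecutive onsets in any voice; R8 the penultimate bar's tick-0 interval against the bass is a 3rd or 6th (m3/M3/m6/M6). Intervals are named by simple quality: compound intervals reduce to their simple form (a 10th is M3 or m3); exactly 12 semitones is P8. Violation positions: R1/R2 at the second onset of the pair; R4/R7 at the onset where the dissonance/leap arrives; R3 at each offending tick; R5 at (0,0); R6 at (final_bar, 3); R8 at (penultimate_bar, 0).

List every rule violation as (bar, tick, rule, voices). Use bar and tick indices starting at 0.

bar 0: v0=F3 v1=F4 downbeat P8
bar 1: v0=G3 v1=B3 downbeat M3
bar 2: v0=A3 v1=C4 downbeat m3
bar 3: v0=B3 v1=D4 downbeat m3
bar 4: v0=C4 v1=E4 downbeat M3
bar 5: v0=B3 v1=D4 downbeat m3
bar 6: v0=G3 v1=E4 downbeat M6
bar 7: v0=E3 v1=G3 downbeat m3
bar 8: v0=G3 v1=B3 downbeat M3
bar 9: v0=A3 v1=C4 downbeat m3
bar 10: v0=E3 v1=C4 downbeat m6
bar 11: v0=F3 v1=F4 downbeat P8
  -> R3 @ bar 5 tick 2 v(0, 1): B3 above A3
  -> R4 @ bar 5 tick 2 v(0, 1): B3/A3 M2 untreated
  -> R3 @ bar 5 tick 3 v(0, 1): B3 above A3
  -> R2 @ bar 11 tick 0 v(0, 1): E3/G3 m3 -> F3/F4 P8 similar
  -> R7 @ bar 11 tick 0 v(1,): G3->F4 leap 10st

(5, 2, R3, (0, 1))
(5, 2, R4, (0, 1))
(5, 3, R3, (0, 1))
(11, 0, R2, (0, 1))
(11, 0, R7, (1,))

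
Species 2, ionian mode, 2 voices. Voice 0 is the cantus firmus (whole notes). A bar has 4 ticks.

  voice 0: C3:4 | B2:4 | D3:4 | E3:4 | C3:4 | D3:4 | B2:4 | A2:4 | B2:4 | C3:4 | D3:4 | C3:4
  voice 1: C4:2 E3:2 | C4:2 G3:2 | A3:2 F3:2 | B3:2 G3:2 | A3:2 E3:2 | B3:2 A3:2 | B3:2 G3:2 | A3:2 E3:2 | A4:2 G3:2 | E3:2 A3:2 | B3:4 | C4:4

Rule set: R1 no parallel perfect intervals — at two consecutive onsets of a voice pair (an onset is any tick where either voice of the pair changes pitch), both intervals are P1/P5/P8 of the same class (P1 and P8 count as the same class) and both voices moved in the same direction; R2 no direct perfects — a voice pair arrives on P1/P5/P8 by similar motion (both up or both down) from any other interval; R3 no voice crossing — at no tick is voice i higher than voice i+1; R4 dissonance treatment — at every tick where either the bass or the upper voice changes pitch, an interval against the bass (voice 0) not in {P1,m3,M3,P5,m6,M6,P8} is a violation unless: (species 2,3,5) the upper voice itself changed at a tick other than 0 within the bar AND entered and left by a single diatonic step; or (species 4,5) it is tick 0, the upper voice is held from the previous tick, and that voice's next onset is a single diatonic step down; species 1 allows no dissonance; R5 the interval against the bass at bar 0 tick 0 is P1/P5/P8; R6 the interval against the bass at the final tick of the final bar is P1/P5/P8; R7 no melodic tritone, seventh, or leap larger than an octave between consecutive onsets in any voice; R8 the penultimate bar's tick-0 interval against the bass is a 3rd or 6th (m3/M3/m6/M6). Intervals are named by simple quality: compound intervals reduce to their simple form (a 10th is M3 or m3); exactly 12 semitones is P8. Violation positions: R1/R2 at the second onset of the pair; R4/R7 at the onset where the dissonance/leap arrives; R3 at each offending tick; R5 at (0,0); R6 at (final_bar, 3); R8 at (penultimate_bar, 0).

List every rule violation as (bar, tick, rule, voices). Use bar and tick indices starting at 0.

(1, 0, R4, (0, 1))
(2, 0, R2, (0, 1))
(3, 0, R2, (0, 1))
(3, 0, R7, (1,))
(8, 0, R4, (0, 1))
(8, 0, R7, (1,))
(8, 2, R7, (1,))

bar 0: v0=C3 v1=C4 downbeat P8
bar 1: v0=B2 v1=C4 downbeat m2
bar 2: v0=D3 v1=A3 downbeat P5
bar 3: v0=E3 v1=B3 downbeat P5
bar 4: v0=C3 v1=A3 downbeat M6
bar 5: v0=D3 v1=B3 downbeat M6
bar 6: v0=B2 v1=B3 downbeat P8
bar 7: v0=A2 v1=A3 downbeat P8
bar 8: v0=B2 v1=A4 downbeat m7
bar 9: v0=C3 v1=E3 downbeat M3
bar 10: v0=D3 v1=B3 downbeat M6
bar 11: v0=C3 v1=C4 downbeat P8
  -> R4 @ bar 1 tick 0 v(0, 1): B2/C4 m2 untreated
  -> R2 @ bar 2 tick 0 v(0, 1): B2/G3 m6 -> D3/A3 P5 similar
  -> R2 @ bar 3 tick 0 v(0, 1): D3/F3 m3 -> E3/B3 P5 similar
  -> R7 @ bar 3 tick 0 v(1,): F3->B3 leap 6st
  -> R4 @ bar 8 tick 0 v(0, 1): B2/A4 m7 untreated
  -> R7 @ bar 8 tick 0 v(1,): E3->A4 leap 17st
  -> R7 @ bar 8 tick 2 v(1,): A4->G3 leap 14st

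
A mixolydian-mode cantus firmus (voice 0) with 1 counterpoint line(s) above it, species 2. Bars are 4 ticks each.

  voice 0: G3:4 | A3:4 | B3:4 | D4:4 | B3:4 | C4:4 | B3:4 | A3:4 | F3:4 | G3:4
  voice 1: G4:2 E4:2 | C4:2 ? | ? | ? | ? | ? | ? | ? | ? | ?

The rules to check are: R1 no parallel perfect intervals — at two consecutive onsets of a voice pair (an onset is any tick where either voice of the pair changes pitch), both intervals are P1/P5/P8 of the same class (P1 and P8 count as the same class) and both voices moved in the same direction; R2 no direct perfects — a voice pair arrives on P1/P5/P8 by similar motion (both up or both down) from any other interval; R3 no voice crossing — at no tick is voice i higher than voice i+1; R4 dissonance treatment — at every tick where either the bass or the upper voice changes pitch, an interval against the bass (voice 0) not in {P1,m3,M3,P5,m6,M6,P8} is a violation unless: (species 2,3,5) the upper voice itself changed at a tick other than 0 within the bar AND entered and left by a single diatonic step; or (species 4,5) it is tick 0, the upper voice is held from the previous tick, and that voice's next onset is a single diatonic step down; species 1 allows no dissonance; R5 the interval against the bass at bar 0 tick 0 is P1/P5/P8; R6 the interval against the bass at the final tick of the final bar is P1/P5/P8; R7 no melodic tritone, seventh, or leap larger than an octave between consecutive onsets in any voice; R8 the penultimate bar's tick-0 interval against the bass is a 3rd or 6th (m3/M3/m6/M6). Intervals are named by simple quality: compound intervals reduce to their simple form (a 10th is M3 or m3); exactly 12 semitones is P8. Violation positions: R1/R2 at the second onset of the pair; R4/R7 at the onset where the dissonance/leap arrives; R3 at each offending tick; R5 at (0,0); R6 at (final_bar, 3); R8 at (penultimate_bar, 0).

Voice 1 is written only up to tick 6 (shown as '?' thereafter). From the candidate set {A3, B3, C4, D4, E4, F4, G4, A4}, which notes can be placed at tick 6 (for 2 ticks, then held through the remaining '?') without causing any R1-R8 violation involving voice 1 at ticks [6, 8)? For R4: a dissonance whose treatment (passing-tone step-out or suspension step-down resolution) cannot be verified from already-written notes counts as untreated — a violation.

{A3, A4, C4, E4, F4}

A3: legal
B3: violates R4
C4: legal
D4: violates R4
E4: legal
F4: legal
G4: violates R4
A4: legal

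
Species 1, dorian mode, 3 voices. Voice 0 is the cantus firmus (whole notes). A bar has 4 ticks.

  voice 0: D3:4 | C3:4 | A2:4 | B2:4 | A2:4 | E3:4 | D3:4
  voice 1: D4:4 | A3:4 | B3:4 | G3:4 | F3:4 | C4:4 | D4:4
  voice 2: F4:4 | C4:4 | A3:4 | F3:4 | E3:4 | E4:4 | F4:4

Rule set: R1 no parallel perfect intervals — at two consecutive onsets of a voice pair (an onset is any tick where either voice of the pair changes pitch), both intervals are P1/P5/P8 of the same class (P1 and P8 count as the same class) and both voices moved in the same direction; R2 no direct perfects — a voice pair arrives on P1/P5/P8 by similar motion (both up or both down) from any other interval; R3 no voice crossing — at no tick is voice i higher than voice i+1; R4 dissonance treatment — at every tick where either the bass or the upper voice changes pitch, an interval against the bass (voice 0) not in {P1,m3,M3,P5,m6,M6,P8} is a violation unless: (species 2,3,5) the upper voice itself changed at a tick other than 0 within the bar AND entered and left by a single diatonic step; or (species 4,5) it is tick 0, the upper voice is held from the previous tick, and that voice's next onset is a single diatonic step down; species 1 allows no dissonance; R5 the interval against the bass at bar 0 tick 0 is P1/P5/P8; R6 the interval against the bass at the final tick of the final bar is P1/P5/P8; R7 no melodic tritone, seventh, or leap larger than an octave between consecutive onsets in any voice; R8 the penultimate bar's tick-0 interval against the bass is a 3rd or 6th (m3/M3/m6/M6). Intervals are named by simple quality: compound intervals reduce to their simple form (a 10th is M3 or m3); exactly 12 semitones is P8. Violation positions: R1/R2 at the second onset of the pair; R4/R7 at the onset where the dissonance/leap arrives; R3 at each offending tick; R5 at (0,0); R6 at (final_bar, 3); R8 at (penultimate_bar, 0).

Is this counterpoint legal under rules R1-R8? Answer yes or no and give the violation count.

No (21 violations)

bar 0: v0=D3 v1=D4 v2=F4 (m3)
bar 1: v0=C3 v1=A3 v2=C4 (P8)
bar 2: v0=A2 v1=B3 v2=A3 (P8)
bar 3: v0=B2 v1=G3 v2=F3 (TT)
bar 4: v0=A2 v1=F3 v2=E3 (P5)
bar 5: v0=E3 v1=C4 v2=E4 (P8)
bar 6: v0=D3 v1=D4 v2=F4 (m3)
  R5 @ bar0.0: opens on m3
  R2 @ bar1.0: D3/F4 m3 -> C3/C4 P8 similar
  R1 @ bar2.0: C3/C4 P8 -> A2/A3 P8 similar
  R3 @ bar2.0: B3 above A3
  R4 @ bar2.0: A2/B3 M2 untreated
  R3 @ bar2.1: B3 above A3
  R3 @ bar2.2: B3 above A3
  R3 @ bar2.3: B3 above A3
  R3 @ bar3.0: G3 above F3
  R4 @ bar3.0: B2/F3 TT untreated
  R3 @ bar3.1: G3 above F3
  R3 @ bar3.2: G3 above F3
  R3 @ bar3.3: G3 above F3
  R2 @ bar4.0: B2/F3 TT -> A2/E3 P5 similar
  R3 @ bar4.0: F3 above E3
  R3 @ bar4.1: F3 above E3
  R3 @ bar4.2: F3 above E3
  R3 @ bar4.3: F3 above E3
  R2 @ bar5.0: A2/E3 P5 -> E3/E4 P8 similar
  R8 @ bar5.0: penult P8 not 3rd/6th
  R6 @ bar6.3: closes on m3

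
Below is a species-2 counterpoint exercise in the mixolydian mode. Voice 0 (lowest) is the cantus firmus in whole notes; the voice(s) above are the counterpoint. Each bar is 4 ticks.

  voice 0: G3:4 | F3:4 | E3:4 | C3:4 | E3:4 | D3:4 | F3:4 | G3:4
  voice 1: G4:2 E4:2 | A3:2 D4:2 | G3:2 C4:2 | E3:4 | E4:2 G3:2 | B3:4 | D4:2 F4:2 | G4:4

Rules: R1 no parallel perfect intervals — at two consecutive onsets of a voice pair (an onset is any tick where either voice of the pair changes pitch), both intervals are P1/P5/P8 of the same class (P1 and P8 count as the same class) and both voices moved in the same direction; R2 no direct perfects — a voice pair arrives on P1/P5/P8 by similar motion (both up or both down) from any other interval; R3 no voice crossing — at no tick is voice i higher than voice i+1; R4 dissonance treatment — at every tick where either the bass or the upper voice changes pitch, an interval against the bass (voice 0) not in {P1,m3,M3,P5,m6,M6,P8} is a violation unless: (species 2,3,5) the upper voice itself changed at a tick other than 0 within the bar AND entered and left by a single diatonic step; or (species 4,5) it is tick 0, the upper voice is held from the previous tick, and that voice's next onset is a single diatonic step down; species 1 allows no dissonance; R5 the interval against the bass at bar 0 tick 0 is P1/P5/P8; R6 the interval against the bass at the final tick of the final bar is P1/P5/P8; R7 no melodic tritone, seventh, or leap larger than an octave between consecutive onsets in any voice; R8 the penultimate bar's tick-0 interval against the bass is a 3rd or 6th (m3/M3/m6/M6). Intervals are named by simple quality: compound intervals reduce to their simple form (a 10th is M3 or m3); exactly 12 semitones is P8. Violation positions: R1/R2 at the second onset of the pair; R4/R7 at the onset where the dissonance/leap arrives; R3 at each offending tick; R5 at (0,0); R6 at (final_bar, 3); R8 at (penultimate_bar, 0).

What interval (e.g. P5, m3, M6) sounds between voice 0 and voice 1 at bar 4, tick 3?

voice 0=E3 voice 1=G3 -> m3

m3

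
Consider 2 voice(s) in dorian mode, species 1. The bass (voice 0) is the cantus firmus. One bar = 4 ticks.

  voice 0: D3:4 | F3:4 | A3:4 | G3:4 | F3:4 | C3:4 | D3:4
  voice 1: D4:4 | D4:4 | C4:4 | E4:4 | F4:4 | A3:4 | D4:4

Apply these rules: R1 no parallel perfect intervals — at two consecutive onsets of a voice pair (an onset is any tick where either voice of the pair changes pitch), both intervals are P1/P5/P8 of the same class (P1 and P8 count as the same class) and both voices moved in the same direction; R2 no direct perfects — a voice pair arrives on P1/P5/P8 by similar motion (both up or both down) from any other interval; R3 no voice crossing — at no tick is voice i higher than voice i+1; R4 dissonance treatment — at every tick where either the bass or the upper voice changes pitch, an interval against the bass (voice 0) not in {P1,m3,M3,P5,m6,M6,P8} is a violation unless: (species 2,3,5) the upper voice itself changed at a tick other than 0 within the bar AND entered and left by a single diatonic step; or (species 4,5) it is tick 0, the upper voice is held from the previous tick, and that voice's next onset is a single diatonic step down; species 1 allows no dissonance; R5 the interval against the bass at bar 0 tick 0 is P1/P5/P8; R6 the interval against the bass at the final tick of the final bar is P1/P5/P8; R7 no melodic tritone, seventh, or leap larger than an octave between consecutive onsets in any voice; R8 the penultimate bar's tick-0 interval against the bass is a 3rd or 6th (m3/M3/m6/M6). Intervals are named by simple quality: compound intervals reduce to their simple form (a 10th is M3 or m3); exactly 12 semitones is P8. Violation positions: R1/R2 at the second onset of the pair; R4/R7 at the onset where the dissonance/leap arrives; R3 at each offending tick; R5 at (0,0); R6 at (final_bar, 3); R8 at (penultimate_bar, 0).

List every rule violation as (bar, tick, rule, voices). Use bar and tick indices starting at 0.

(6, 0, R2, (0, 1))

bar 0: v0=D3 v1=D4 downbeat P8
bar 1: v0=F3 v1=D4 downbeat M6
bar 2: v0=A3 v1=C4 downbeat m3
bar 3: v0=G3 v1=E4 downbeat M6
bar 4: v0=F3 v1=F4 downbeat P8
bar 5: v0=C3 v1=A3 downbeat M6
bar 6: v0=D3 v1=D4 downbeat P8
  -> R2 @ bar 6 tick 0 v(0, 1): C3/A3 M6 -> D3/D4 P8 similar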